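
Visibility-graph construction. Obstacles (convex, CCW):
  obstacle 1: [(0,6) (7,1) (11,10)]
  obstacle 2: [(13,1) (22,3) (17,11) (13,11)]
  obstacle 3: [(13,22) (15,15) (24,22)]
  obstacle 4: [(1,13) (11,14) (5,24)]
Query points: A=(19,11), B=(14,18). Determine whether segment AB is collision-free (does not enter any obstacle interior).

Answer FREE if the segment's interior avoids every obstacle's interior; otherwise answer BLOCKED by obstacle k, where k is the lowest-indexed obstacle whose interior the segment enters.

BLOCKED by obstacle 3

Obstacle 1 [(0,6) (7,1) (11,10)]:
  edge (0,6)–(7,1): clear
  edge (7,1)–(11,10): clear
  edge (11,10)–(0,6): clear
  midpoint (33/2,29/2) outside
  → clear
Obstacle 2 [(13,1) (22,3) (17,11) (13,11)]:
  edge (13,1)–(22,3): clear
  edge (22,3)–(17,11): clear
  edge (17,11)–(13,11): clear
  edge (13,11)–(13,1): clear
  midpoint (33/2,29/2) outside
  → clear
Obstacle 3 [(13,22) (15,15) (24,22)]:
  edge (13,22)–(15,15): crosses AB
  edge (15,15)–(24,22): crosses AB
  edge (24,22)–(13,22): clear
  → BLOCKED
Obstacle 4 [(1,13) (11,14) (5,24)]:
  edge (1,13)–(11,14): clear
  edge (11,14)–(5,24): clear
  edge (5,24)–(1,13): clear
  midpoint (33/2,29/2) outside
  → clear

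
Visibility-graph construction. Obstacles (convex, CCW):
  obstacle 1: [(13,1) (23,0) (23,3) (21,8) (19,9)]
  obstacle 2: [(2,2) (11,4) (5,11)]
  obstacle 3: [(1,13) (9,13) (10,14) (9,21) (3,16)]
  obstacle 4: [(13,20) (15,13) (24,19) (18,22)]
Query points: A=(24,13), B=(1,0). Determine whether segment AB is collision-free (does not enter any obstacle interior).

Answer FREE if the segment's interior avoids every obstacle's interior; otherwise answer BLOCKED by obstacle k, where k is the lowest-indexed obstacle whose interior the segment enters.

BLOCKED by obstacle 2

Obstacle 1 [(13,1) (23,0) (23,3) (21,8) (19,9)]:
  edge (13,1)–(23,0): clear
  edge (23,0)–(23,3): clear
  edge (23,3)–(21,8): clear
  edge (21,8)–(19,9): clear
  edge (19,9)–(13,1): clear
  midpoint (25/2,13/2) outside
  → clear
Obstacle 2 [(2,2) (11,4) (5,11)]:
  edge (2,2)–(11,4): crosses AB
  edge (11,4)–(5,11): crosses AB
  edge (5,11)–(2,2): clear
  → BLOCKED
Obstacle 3 [(1,13) (9,13) (10,14) (9,21) (3,16)]:
  edge (1,13)–(9,13): clear
  edge (9,13)–(10,14): clear
  edge (10,14)–(9,21): clear
  edge (9,21)–(3,16): clear
  edge (3,16)–(1,13): clear
  midpoint (25/2,13/2) outside
  → clear
Obstacle 4 [(13,20) (15,13) (24,19) (18,22)]:
  edge (13,20)–(15,13): clear
  edge (15,13)–(24,19): clear
  edge (24,19)–(18,22): clear
  edge (18,22)–(13,20): clear
  midpoint (25/2,13/2) outside
  → clear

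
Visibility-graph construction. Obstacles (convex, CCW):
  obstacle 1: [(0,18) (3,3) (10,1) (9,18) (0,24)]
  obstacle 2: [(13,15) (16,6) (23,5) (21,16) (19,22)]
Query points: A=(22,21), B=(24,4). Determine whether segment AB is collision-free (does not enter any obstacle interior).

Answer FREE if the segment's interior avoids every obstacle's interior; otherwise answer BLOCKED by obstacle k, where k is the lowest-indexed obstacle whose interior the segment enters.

FREE

Obstacle 1 [(0,18) (3,3) (10,1) (9,18) (0,24)]:
  edge (0,18)–(3,3): clear
  edge (3,3)–(10,1): clear
  edge (10,1)–(9,18): clear
  edge (9,18)–(0,24): clear
  edge (0,24)–(0,18): clear
  midpoint (23,25/2) outside
  → clear
Obstacle 2 [(13,15) (16,6) (23,5) (21,16) (19,22)]:
  edge (13,15)–(16,6): clear
  edge (16,6)–(23,5): clear
  edge (23,5)–(21,16): clear
  edge (21,16)–(19,22): clear
  edge (19,22)–(13,15): clear
  midpoint (23,25/2) outside
  → clear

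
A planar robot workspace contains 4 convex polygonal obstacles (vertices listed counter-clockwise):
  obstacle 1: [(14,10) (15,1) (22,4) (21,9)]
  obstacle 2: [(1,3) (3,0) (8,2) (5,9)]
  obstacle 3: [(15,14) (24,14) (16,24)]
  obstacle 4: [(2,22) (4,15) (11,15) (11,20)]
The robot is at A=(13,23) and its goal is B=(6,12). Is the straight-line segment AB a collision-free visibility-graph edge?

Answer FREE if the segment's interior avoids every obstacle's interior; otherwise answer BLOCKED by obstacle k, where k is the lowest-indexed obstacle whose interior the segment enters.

BLOCKED by obstacle 4

Obstacle 1 [(14,10) (15,1) (22,4) (21,9)]:
  edge (14,10)–(15,1): clear
  edge (15,1)–(22,4): clear
  edge (22,4)–(21,9): clear
  edge (21,9)–(14,10): clear
  midpoint (19/2,35/2) outside
  → clear
Obstacle 2 [(1,3) (3,0) (8,2) (5,9)]:
  edge (1,3)–(3,0): clear
  edge (3,0)–(8,2): clear
  edge (8,2)–(5,9): clear
  edge (5,9)–(1,3): clear
  midpoint (19/2,35/2) outside
  → clear
Obstacle 3 [(15,14) (24,14) (16,24)]:
  edge (15,14)–(24,14): clear
  edge (24,14)–(16,24): clear
  edge (16,24)–(15,14): clear
  midpoint (19/2,35/2) outside
  → clear
Obstacle 4 [(2,22) (4,15) (11,15) (11,20)]:
  edge (2,22)–(4,15): clear
  edge (4,15)–(11,15): crosses AB
  edge (11,15)–(11,20): crosses AB
  edge (11,20)–(2,22): clear
  → BLOCKED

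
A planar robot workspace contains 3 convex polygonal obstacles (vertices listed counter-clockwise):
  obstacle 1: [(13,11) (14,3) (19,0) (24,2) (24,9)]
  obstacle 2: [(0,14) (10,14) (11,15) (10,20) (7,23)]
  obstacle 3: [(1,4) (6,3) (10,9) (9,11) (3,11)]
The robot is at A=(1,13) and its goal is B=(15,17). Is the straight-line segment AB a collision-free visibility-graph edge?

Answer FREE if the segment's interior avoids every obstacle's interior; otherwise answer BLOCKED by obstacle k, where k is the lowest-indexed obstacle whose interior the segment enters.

BLOCKED by obstacle 2

Obstacle 1 [(13,11) (14,3) (19,0) (24,2) (24,9)]:
  edge (13,11)–(14,3): clear
  edge (14,3)–(19,0): clear
  edge (19,0)–(24,2): clear
  edge (24,2)–(24,9): clear
  edge (24,9)–(13,11): clear
  midpoint (8,15) outside
  → clear
Obstacle 2 [(0,14) (10,14) (11,15) (10,20) (7,23)]:
  edge (0,14)–(10,14): crosses AB
  edge (10,14)–(11,15): clear
  edge (11,15)–(10,20): crosses AB
  edge (10,20)–(7,23): clear
  edge (7,23)–(0,14): clear
  → BLOCKED
Obstacle 3 [(1,4) (6,3) (10,9) (9,11) (3,11)]:
  edge (1,4)–(6,3): clear
  edge (6,3)–(10,9): clear
  edge (10,9)–(9,11): clear
  edge (9,11)–(3,11): clear
  edge (3,11)–(1,4): clear
  midpoint (8,15) outside
  → clear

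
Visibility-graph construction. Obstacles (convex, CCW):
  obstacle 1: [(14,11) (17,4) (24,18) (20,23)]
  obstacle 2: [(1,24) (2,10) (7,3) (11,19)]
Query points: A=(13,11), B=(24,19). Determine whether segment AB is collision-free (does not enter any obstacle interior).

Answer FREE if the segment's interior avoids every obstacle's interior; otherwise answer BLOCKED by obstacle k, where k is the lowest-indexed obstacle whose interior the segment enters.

BLOCKED by obstacle 1

Obstacle 1 [(14,11) (17,4) (24,18) (20,23)]:
  edge (14,11)–(17,4): clear
  edge (17,4)–(24,18): clear
  edge (24,18)–(20,23): crosses AB
  edge (20,23)–(14,11): crosses AB
  → BLOCKED
Obstacle 2 [(1,24) (2,10) (7,3) (11,19)]:
  edge (1,24)–(2,10): clear
  edge (2,10)–(7,3): clear
  edge (7,3)–(11,19): clear
  edge (11,19)–(1,24): clear
  midpoint (37/2,15) outside
  → clear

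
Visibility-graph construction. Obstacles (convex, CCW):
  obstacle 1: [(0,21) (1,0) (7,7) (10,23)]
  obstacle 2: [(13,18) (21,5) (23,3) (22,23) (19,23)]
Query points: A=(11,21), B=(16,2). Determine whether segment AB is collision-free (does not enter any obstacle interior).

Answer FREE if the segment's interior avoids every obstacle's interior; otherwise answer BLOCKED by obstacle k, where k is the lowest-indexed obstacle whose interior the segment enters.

FREE

Obstacle 1 [(0,21) (1,0) (7,7) (10,23)]:
  edge (0,21)–(1,0): clear
  edge (1,0)–(7,7): clear
  edge (7,7)–(10,23): clear
  edge (10,23)–(0,21): clear
  midpoint (27/2,23/2) outside
  → clear
Obstacle 2 [(13,18) (21,5) (23,3) (22,23) (19,23)]:
  edge (13,18)–(21,5): clear
  edge (21,5)–(23,3): clear
  edge (23,3)–(22,23): clear
  edge (22,23)–(19,23): clear
  edge (19,23)–(13,18): clear
  midpoint (27/2,23/2) outside
  → clear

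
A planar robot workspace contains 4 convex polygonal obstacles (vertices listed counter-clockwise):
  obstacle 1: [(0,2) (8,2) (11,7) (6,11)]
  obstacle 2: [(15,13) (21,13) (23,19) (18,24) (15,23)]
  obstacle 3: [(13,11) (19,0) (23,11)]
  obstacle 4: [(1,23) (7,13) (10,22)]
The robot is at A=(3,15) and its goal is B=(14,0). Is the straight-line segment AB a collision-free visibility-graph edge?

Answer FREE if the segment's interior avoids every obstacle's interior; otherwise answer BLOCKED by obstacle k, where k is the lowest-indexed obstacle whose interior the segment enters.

Obstacle 1 [(0,2) (8,2) (11,7) (6,11)]:
  edge (0,2)–(8,2): clear
  edge (8,2)–(11,7): crosses AB
  edge (11,7)–(6,11): clear
  edge (6,11)–(0,2): crosses AB
  → BLOCKED
Obstacle 2 [(15,13) (21,13) (23,19) (18,24) (15,23)]:
  edge (15,13)–(21,13): clear
  edge (21,13)–(23,19): clear
  edge (23,19)–(18,24): clear
  edge (18,24)–(15,23): clear
  edge (15,23)–(15,13): clear
  midpoint (17/2,15/2) outside
  → clear
Obstacle 3 [(13,11) (19,0) (23,11)]:
  edge (13,11)–(19,0): clear
  edge (19,0)–(23,11): clear
  edge (23,11)–(13,11): clear
  midpoint (17/2,15/2) outside
  → clear
Obstacle 4 [(1,23) (7,13) (10,22)]:
  edge (1,23)–(7,13): clear
  edge (7,13)–(10,22): clear
  edge (10,22)–(1,23): clear
  midpoint (17/2,15/2) outside
  → clear

BLOCKED by obstacle 1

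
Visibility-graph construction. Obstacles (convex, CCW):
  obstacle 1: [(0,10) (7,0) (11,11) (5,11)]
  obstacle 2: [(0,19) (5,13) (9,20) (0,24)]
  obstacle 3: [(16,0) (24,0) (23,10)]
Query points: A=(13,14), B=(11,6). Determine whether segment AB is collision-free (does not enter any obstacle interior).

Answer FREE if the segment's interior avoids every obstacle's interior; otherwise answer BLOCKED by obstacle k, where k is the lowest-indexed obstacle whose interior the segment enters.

FREE

Obstacle 1 [(0,10) (7,0) (11,11) (5,11)]:
  edge (0,10)–(7,0): clear
  edge (7,0)–(11,11): clear
  edge (11,11)–(5,11): clear
  edge (5,11)–(0,10): clear
  midpoint (12,10) outside
  → clear
Obstacle 2 [(0,19) (5,13) (9,20) (0,24)]:
  edge (0,19)–(5,13): clear
  edge (5,13)–(9,20): clear
  edge (9,20)–(0,24): clear
  edge (0,24)–(0,19): clear
  midpoint (12,10) outside
  → clear
Obstacle 3 [(16,0) (24,0) (23,10)]:
  edge (16,0)–(24,0): clear
  edge (24,0)–(23,10): clear
  edge (23,10)–(16,0): clear
  midpoint (12,10) outside
  → clear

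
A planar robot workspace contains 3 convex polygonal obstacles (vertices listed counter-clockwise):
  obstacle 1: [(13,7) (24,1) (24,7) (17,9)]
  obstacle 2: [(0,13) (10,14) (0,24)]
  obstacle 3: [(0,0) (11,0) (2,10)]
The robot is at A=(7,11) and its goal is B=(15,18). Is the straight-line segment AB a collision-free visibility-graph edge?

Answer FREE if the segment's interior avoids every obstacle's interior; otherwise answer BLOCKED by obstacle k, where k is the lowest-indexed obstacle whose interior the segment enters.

Obstacle 1 [(13,7) (24,1) (24,7) (17,9)]:
  edge (13,7)–(24,1): clear
  edge (24,1)–(24,7): clear
  edge (24,7)–(17,9): clear
  edge (17,9)–(13,7): clear
  midpoint (11,29/2) outside
  → clear
Obstacle 2 [(0,13) (10,14) (0,24)]:
  edge (0,13)–(10,14): clear
  edge (10,14)–(0,24): clear
  edge (0,24)–(0,13): clear
  midpoint (11,29/2) outside
  → clear
Obstacle 3 [(0,0) (11,0) (2,10)]:
  edge (0,0)–(11,0): clear
  edge (11,0)–(2,10): clear
  edge (2,10)–(0,0): clear
  midpoint (11,29/2) outside
  → clear

FREE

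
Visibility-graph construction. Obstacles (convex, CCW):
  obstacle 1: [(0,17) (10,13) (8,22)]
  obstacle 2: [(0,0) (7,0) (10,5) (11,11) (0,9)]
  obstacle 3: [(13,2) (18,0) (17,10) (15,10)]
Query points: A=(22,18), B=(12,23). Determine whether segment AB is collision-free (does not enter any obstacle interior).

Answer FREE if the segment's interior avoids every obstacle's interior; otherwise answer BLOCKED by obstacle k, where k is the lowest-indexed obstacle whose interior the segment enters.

FREE

Obstacle 1 [(0,17) (10,13) (8,22)]:
  edge (0,17)–(10,13): clear
  edge (10,13)–(8,22): clear
  edge (8,22)–(0,17): clear
  midpoint (17,41/2) outside
  → clear
Obstacle 2 [(0,0) (7,0) (10,5) (11,11) (0,9)]:
  edge (0,0)–(7,0): clear
  edge (7,0)–(10,5): clear
  edge (10,5)–(11,11): clear
  edge (11,11)–(0,9): clear
  edge (0,9)–(0,0): clear
  midpoint (17,41/2) outside
  → clear
Obstacle 3 [(13,2) (18,0) (17,10) (15,10)]:
  edge (13,2)–(18,0): clear
  edge (18,0)–(17,10): clear
  edge (17,10)–(15,10): clear
  edge (15,10)–(13,2): clear
  midpoint (17,41/2) outside
  → clear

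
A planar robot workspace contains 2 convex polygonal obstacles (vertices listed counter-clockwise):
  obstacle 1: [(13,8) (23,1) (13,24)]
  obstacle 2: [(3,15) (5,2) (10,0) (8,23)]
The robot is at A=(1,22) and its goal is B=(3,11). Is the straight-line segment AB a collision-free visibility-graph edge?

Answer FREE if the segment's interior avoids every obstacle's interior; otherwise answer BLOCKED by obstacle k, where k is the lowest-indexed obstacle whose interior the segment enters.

FREE

Obstacle 1 [(13,8) (23,1) (13,24)]:
  edge (13,8)–(23,1): clear
  edge (23,1)–(13,24): clear
  edge (13,24)–(13,8): clear
  midpoint (2,33/2) outside
  → clear
Obstacle 2 [(3,15) (5,2) (10,0) (8,23)]:
  edge (3,15)–(5,2): clear
  edge (5,2)–(10,0): clear
  edge (10,0)–(8,23): clear
  edge (8,23)–(3,15): clear
  midpoint (2,33/2) outside
  → clear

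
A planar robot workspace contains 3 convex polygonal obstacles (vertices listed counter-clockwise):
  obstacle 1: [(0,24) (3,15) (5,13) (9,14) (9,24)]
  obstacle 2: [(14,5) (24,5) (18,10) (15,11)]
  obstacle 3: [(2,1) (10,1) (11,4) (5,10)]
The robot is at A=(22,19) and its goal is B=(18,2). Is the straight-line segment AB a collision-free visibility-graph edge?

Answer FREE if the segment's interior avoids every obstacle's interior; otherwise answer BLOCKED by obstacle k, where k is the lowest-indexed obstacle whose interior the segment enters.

Obstacle 1 [(0,24) (3,15) (5,13) (9,14) (9,24)]:
  edge (0,24)–(3,15): clear
  edge (3,15)–(5,13): clear
  edge (5,13)–(9,14): clear
  edge (9,14)–(9,24): clear
  edge (9,24)–(0,24): clear
  midpoint (20,21/2) outside
  → clear
Obstacle 2 [(14,5) (24,5) (18,10) (15,11)]:
  edge (14,5)–(24,5): crosses AB
  edge (24,5)–(18,10): crosses AB
  edge (18,10)–(15,11): clear
  edge (15,11)–(14,5): clear
  → BLOCKED
Obstacle 3 [(2,1) (10,1) (11,4) (5,10)]:
  edge (2,1)–(10,1): clear
  edge (10,1)–(11,4): clear
  edge (11,4)–(5,10): clear
  edge (5,10)–(2,1): clear
  midpoint (20,21/2) outside
  → clear

BLOCKED by obstacle 2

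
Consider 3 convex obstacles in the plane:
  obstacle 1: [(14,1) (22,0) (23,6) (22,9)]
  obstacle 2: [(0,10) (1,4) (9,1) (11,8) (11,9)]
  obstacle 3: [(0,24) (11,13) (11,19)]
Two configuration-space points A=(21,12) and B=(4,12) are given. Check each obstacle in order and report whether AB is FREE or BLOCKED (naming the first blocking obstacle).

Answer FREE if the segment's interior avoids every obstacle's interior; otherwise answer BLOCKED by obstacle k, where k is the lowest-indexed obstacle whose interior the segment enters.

Obstacle 1 [(14,1) (22,0) (23,6) (22,9)]:
  edge (14,1)–(22,0): clear
  edge (22,0)–(23,6): clear
  edge (23,6)–(22,9): clear
  edge (22,9)–(14,1): clear
  midpoint (25/2,12) outside
  → clear
Obstacle 2 [(0,10) (1,4) (9,1) (11,8) (11,9)]:
  edge (0,10)–(1,4): clear
  edge (1,4)–(9,1): clear
  edge (9,1)–(11,8): clear
  edge (11,8)–(11,9): clear
  edge (11,9)–(0,10): clear
  midpoint (25/2,12) outside
  → clear
Obstacle 3 [(0,24) (11,13) (11,19)]:
  edge (0,24)–(11,13): clear
  edge (11,13)–(11,19): clear
  edge (11,19)–(0,24): clear
  midpoint (25/2,12) outside
  → clear

FREE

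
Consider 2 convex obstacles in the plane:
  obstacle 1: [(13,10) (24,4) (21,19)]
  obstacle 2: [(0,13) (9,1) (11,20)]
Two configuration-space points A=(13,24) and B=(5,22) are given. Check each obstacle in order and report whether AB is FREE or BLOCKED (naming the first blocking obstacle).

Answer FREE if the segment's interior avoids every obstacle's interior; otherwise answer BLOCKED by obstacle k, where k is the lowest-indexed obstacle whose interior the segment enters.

Obstacle 1 [(13,10) (24,4) (21,19)]:
  edge (13,10)–(24,4): clear
  edge (24,4)–(21,19): clear
  edge (21,19)–(13,10): clear
  midpoint (9,23) outside
  → clear
Obstacle 2 [(0,13) (9,1) (11,20)]:
  edge (0,13)–(9,1): clear
  edge (9,1)–(11,20): clear
  edge (11,20)–(0,13): clear
  midpoint (9,23) outside
  → clear

FREE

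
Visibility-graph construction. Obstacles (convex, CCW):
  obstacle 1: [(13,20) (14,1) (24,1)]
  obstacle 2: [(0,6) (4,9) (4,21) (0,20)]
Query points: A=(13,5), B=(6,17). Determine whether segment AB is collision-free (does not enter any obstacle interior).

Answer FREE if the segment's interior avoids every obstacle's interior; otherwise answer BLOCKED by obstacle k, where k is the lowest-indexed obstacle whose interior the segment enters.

Obstacle 1 [(13,20) (14,1) (24,1)]:
  edge (13,20)–(14,1): clear
  edge (14,1)–(24,1): clear
  edge (24,1)–(13,20): clear
  midpoint (19/2,11) outside
  → clear
Obstacle 2 [(0,6) (4,9) (4,21) (0,20)]:
  edge (0,6)–(4,9): clear
  edge (4,9)–(4,21): clear
  edge (4,21)–(0,20): clear
  edge (0,20)–(0,6): clear
  midpoint (19/2,11) outside
  → clear

FREE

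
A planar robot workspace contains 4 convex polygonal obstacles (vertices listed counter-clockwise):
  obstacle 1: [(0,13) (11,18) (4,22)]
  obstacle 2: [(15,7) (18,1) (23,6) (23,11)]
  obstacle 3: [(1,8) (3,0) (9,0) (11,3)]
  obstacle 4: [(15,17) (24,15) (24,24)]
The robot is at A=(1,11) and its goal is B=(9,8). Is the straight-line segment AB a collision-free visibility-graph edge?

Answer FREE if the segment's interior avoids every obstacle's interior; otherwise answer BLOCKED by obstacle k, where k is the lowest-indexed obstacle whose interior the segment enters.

FREE

Obstacle 1 [(0,13) (11,18) (4,22)]:
  edge (0,13)–(11,18): clear
  edge (11,18)–(4,22): clear
  edge (4,22)–(0,13): clear
  midpoint (5,19/2) outside
  → clear
Obstacle 2 [(15,7) (18,1) (23,6) (23,11)]:
  edge (15,7)–(18,1): clear
  edge (18,1)–(23,6): clear
  edge (23,6)–(23,11): clear
  edge (23,11)–(15,7): clear
  midpoint (5,19/2) outside
  → clear
Obstacle 3 [(1,8) (3,0) (9,0) (11,3)]:
  edge (1,8)–(3,0): clear
  edge (3,0)–(9,0): clear
  edge (9,0)–(11,3): clear
  edge (11,3)–(1,8): clear
  midpoint (5,19/2) outside
  → clear
Obstacle 4 [(15,17) (24,15) (24,24)]:
  edge (15,17)–(24,15): clear
  edge (24,15)–(24,24): clear
  edge (24,24)–(15,17): clear
  midpoint (5,19/2) outside
  → clear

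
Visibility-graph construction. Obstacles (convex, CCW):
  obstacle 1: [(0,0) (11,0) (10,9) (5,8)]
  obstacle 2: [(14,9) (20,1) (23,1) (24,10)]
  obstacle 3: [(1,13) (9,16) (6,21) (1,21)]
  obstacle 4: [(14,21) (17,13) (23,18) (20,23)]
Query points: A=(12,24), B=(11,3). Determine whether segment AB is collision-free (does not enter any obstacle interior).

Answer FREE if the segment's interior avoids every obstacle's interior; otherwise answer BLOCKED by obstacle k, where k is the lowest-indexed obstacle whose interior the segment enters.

Obstacle 1 [(0,0) (11,0) (10,9) (5,8)]:
  edge (0,0)–(11,0): clear
  edge (11,0)–(10,9): clear
  edge (10,9)–(5,8): clear
  edge (5,8)–(0,0): clear
  midpoint (23/2,27/2) outside
  → clear
Obstacle 2 [(14,9) (20,1) (23,1) (24,10)]:
  edge (14,9)–(20,1): clear
  edge (20,1)–(23,1): clear
  edge (23,1)–(24,10): clear
  edge (24,10)–(14,9): clear
  midpoint (23/2,27/2) outside
  → clear
Obstacle 3 [(1,13) (9,16) (6,21) (1,21)]:
  edge (1,13)–(9,16): clear
  edge (9,16)–(6,21): clear
  edge (6,21)–(1,21): clear
  edge (1,21)–(1,13): clear
  midpoint (23/2,27/2) outside
  → clear
Obstacle 4 [(14,21) (17,13) (23,18) (20,23)]:
  edge (14,21)–(17,13): clear
  edge (17,13)–(23,18): clear
  edge (23,18)–(20,23): clear
  edge (20,23)–(14,21): clear
  midpoint (23/2,27/2) outside
  → clear

FREE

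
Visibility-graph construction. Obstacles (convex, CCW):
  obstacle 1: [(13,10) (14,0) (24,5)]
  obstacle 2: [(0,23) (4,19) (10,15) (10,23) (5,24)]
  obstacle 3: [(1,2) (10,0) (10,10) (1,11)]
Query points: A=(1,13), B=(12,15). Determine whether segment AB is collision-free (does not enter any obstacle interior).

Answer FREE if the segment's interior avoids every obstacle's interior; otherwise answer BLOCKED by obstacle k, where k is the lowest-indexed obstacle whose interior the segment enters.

FREE

Obstacle 1 [(13,10) (14,0) (24,5)]:
  edge (13,10)–(14,0): clear
  edge (14,0)–(24,5): clear
  edge (24,5)–(13,10): clear
  midpoint (13/2,14) outside
  → clear
Obstacle 2 [(0,23) (4,19) (10,15) (10,23) (5,24)]:
  edge (0,23)–(4,19): clear
  edge (4,19)–(10,15): clear
  edge (10,15)–(10,23): clear
  edge (10,23)–(5,24): clear
  edge (5,24)–(0,23): clear
  midpoint (13/2,14) outside
  → clear
Obstacle 3 [(1,2) (10,0) (10,10) (1,11)]:
  edge (1,2)–(10,0): clear
  edge (10,0)–(10,10): clear
  edge (10,10)–(1,11): clear
  edge (1,11)–(1,2): clear
  midpoint (13/2,14) outside
  → clear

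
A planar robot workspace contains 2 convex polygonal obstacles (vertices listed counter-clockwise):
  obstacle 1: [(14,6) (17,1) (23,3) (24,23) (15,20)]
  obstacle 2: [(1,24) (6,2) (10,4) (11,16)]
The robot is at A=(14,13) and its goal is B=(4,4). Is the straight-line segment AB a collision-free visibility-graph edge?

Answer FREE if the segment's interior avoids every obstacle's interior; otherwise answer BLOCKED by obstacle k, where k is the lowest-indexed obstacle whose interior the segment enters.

Obstacle 1 [(14,6) (17,1) (23,3) (24,23) (15,20)]:
  edge (14,6)–(17,1): clear
  edge (17,1)–(23,3): clear
  edge (23,3)–(24,23): clear
  edge (24,23)–(15,20): clear
  edge (15,20)–(14,6): clear
  midpoint (9,17/2) outside
  → clear
Obstacle 2 [(1,24) (6,2) (10,4) (11,16)]:
  edge (1,24)–(6,2): crosses AB
  edge (6,2)–(10,4): clear
  edge (10,4)–(11,16): crosses AB
  edge (11,16)–(1,24): clear
  → BLOCKED

BLOCKED by obstacle 2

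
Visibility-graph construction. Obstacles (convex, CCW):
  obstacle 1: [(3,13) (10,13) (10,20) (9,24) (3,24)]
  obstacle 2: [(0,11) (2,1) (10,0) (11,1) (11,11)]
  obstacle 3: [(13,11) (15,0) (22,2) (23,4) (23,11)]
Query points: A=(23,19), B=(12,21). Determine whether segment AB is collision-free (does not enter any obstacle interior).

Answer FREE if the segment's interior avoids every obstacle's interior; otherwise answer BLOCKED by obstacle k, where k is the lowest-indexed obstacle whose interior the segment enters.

Obstacle 1 [(3,13) (10,13) (10,20) (9,24) (3,24)]:
  edge (3,13)–(10,13): clear
  edge (10,13)–(10,20): clear
  edge (10,20)–(9,24): clear
  edge (9,24)–(3,24): clear
  edge (3,24)–(3,13): clear
  midpoint (35/2,20) outside
  → clear
Obstacle 2 [(0,11) (2,1) (10,0) (11,1) (11,11)]:
  edge (0,11)–(2,1): clear
  edge (2,1)–(10,0): clear
  edge (10,0)–(11,1): clear
  edge (11,1)–(11,11): clear
  edge (11,11)–(0,11): clear
  midpoint (35/2,20) outside
  → clear
Obstacle 3 [(13,11) (15,0) (22,2) (23,4) (23,11)]:
  edge (13,11)–(15,0): clear
  edge (15,0)–(22,2): clear
  edge (22,2)–(23,4): clear
  edge (23,4)–(23,11): clear
  edge (23,11)–(13,11): clear
  midpoint (35/2,20) outside
  → clear

FREE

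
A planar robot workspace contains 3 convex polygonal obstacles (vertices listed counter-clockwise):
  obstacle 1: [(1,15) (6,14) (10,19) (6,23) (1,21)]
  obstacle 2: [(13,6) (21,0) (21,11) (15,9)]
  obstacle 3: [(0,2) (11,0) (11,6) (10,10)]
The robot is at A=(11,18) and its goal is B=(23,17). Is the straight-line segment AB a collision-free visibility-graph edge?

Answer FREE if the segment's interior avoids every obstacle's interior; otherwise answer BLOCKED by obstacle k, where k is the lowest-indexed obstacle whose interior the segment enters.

FREE

Obstacle 1 [(1,15) (6,14) (10,19) (6,23) (1,21)]:
  edge (1,15)–(6,14): clear
  edge (6,14)–(10,19): clear
  edge (10,19)–(6,23): clear
  edge (6,23)–(1,21): clear
  edge (1,21)–(1,15): clear
  midpoint (17,35/2) outside
  → clear
Obstacle 2 [(13,6) (21,0) (21,11) (15,9)]:
  edge (13,6)–(21,0): clear
  edge (21,0)–(21,11): clear
  edge (21,11)–(15,9): clear
  edge (15,9)–(13,6): clear
  midpoint (17,35/2) outside
  → clear
Obstacle 3 [(0,2) (11,0) (11,6) (10,10)]:
  edge (0,2)–(11,0): clear
  edge (11,0)–(11,6): clear
  edge (11,6)–(10,10): clear
  edge (10,10)–(0,2): clear
  midpoint (17,35/2) outside
  → clear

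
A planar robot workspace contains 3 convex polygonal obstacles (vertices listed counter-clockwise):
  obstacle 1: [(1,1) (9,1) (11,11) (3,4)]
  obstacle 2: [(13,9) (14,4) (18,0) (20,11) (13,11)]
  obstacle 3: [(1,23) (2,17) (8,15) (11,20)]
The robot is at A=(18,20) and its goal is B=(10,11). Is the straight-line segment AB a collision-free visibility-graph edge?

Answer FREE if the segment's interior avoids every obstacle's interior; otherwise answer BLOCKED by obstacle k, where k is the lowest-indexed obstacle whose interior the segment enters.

Obstacle 1 [(1,1) (9,1) (11,11) (3,4)]:
  edge (1,1)–(9,1): clear
  edge (9,1)–(11,11): clear
  edge (11,11)–(3,4): clear
  edge (3,4)–(1,1): clear
  midpoint (14,31/2) outside
  → clear
Obstacle 2 [(13,9) (14,4) (18,0) (20,11) (13,11)]:
  edge (13,9)–(14,4): clear
  edge (14,4)–(18,0): clear
  edge (18,0)–(20,11): clear
  edge (20,11)–(13,11): clear
  edge (13,11)–(13,9): clear
  midpoint (14,31/2) outside
  → clear
Obstacle 3 [(1,23) (2,17) (8,15) (11,20)]:
  edge (1,23)–(2,17): clear
  edge (2,17)–(8,15): clear
  edge (8,15)–(11,20): clear
  edge (11,20)–(1,23): clear
  midpoint (14,31/2) outside
  → clear

FREE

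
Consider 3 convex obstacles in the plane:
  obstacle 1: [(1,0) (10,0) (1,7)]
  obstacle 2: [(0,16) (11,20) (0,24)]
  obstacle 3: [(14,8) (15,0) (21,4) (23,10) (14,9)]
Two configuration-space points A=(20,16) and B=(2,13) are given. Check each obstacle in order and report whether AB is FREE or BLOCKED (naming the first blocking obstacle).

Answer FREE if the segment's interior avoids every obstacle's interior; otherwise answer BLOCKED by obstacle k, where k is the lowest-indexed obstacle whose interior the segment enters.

FREE

Obstacle 1 [(1,0) (10,0) (1,7)]:
  edge (1,0)–(10,0): clear
  edge (10,0)–(1,7): clear
  edge (1,7)–(1,0): clear
  midpoint (11,29/2) outside
  → clear
Obstacle 2 [(0,16) (11,20) (0,24)]:
  edge (0,16)–(11,20): clear
  edge (11,20)–(0,24): clear
  edge (0,24)–(0,16): clear
  midpoint (11,29/2) outside
  → clear
Obstacle 3 [(14,8) (15,0) (21,4) (23,10) (14,9)]:
  edge (14,8)–(15,0): clear
  edge (15,0)–(21,4): clear
  edge (21,4)–(23,10): clear
  edge (23,10)–(14,9): clear
  edge (14,9)–(14,8): clear
  midpoint (11,29/2) outside
  → clear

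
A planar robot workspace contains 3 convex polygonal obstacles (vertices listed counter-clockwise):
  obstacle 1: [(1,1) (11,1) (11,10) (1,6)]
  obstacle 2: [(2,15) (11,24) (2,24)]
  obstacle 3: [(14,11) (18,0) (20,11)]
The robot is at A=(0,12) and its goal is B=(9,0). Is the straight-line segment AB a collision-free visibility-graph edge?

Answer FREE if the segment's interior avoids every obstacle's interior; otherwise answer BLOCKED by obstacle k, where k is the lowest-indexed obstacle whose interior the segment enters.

BLOCKED by obstacle 1

Obstacle 1 [(1,1) (11,1) (11,10) (1,6)]:
  edge (1,1)–(11,1): crosses AB
  edge (11,1)–(11,10): clear
  edge (11,10)–(1,6): crosses AB
  edge (1,6)–(1,1): clear
  → BLOCKED
Obstacle 2 [(2,15) (11,24) (2,24)]:
  edge (2,15)–(11,24): clear
  edge (11,24)–(2,24): clear
  edge (2,24)–(2,15): clear
  midpoint (9/2,6) outside
  → clear
Obstacle 3 [(14,11) (18,0) (20,11)]:
  edge (14,11)–(18,0): clear
  edge (18,0)–(20,11): clear
  edge (20,11)–(14,11): clear
  midpoint (9/2,6) outside
  → clear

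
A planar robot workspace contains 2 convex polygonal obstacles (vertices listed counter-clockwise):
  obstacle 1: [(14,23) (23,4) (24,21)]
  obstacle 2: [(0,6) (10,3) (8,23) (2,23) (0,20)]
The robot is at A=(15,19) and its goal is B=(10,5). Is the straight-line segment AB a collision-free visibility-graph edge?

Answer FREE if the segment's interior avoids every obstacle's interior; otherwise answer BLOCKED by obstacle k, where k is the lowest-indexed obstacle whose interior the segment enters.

Obstacle 1 [(14,23) (23,4) (24,21)]:
  edge (14,23)–(23,4): clear
  edge (23,4)–(24,21): clear
  edge (24,21)–(14,23): clear
  midpoint (25/2,12) outside
  → clear
Obstacle 2 [(0,6) (10,3) (8,23) (2,23) (0,20)]:
  edge (0,6)–(10,3): clear
  edge (10,3)–(8,23): clear
  edge (8,23)–(2,23): clear
  edge (2,23)–(0,20): clear
  edge (0,20)–(0,6): clear
  midpoint (25/2,12) outside
  → clear

FREE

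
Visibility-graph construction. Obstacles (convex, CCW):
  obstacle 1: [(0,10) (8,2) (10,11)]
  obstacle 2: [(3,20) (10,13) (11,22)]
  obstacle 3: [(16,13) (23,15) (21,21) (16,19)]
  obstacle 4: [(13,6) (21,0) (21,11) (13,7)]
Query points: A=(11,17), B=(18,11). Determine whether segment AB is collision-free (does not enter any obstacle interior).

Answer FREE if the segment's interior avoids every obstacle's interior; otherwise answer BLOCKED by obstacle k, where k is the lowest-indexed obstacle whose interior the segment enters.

FREE

Obstacle 1 [(0,10) (8,2) (10,11)]:
  edge (0,10)–(8,2): clear
  edge (8,2)–(10,11): clear
  edge (10,11)–(0,10): clear
  midpoint (29/2,14) outside
  → clear
Obstacle 2 [(3,20) (10,13) (11,22)]:
  edge (3,20)–(10,13): clear
  edge (10,13)–(11,22): clear
  edge (11,22)–(3,20): clear
  midpoint (29/2,14) outside
  → clear
Obstacle 3 [(16,13) (23,15) (21,21) (16,19)]:
  edge (16,13)–(23,15): clear
  edge (23,15)–(21,21): clear
  edge (21,21)–(16,19): clear
  edge (16,19)–(16,13): clear
  midpoint (29/2,14) outside
  → clear
Obstacle 4 [(13,6) (21,0) (21,11) (13,7)]:
  edge (13,6)–(21,0): clear
  edge (21,0)–(21,11): clear
  edge (21,11)–(13,7): clear
  edge (13,7)–(13,6): clear
  midpoint (29/2,14) outside
  → clear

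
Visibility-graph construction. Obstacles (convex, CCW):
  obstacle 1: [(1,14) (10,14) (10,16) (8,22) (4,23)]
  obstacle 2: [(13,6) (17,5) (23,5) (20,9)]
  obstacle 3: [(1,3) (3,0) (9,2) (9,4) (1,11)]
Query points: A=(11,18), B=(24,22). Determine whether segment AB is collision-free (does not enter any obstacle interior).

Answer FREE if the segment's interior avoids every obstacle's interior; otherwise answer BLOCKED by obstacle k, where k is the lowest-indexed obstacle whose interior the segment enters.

FREE

Obstacle 1 [(1,14) (10,14) (10,16) (8,22) (4,23)]:
  edge (1,14)–(10,14): clear
  edge (10,14)–(10,16): clear
  edge (10,16)–(8,22): clear
  edge (8,22)–(4,23): clear
  edge (4,23)–(1,14): clear
  midpoint (35/2,20) outside
  → clear
Obstacle 2 [(13,6) (17,5) (23,5) (20,9)]:
  edge (13,6)–(17,5): clear
  edge (17,5)–(23,5): clear
  edge (23,5)–(20,9): clear
  edge (20,9)–(13,6): clear
  midpoint (35/2,20) outside
  → clear
Obstacle 3 [(1,3) (3,0) (9,2) (9,4) (1,11)]:
  edge (1,3)–(3,0): clear
  edge (3,0)–(9,2): clear
  edge (9,2)–(9,4): clear
  edge (9,4)–(1,11): clear
  edge (1,11)–(1,3): clear
  midpoint (35/2,20) outside
  → clear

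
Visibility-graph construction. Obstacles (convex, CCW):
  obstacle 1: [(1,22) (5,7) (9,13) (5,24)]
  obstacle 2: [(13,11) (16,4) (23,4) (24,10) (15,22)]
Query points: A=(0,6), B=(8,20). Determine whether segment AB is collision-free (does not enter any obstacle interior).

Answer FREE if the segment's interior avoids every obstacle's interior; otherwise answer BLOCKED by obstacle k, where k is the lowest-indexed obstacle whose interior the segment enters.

BLOCKED by obstacle 1

Obstacle 1 [(1,22) (5,7) (9,13) (5,24)]:
  edge (1,22)–(5,7): crosses AB
  edge (5,7)–(9,13): clear
  edge (9,13)–(5,24): crosses AB
  edge (5,24)–(1,22): clear
  → BLOCKED
Obstacle 2 [(13,11) (16,4) (23,4) (24,10) (15,22)]:
  edge (13,11)–(16,4): clear
  edge (16,4)–(23,4): clear
  edge (23,4)–(24,10): clear
  edge (24,10)–(15,22): clear
  edge (15,22)–(13,11): clear
  midpoint (4,13) outside
  → clear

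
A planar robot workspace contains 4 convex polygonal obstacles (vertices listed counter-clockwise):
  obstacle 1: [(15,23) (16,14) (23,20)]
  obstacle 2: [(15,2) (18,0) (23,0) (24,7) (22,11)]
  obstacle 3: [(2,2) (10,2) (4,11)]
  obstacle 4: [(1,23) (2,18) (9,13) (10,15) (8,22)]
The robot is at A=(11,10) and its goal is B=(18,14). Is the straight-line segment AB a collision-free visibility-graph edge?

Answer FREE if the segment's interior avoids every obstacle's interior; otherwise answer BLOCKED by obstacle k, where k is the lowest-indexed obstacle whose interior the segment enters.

Obstacle 1 [(15,23) (16,14) (23,20)]:
  edge (15,23)–(16,14): clear
  edge (16,14)–(23,20): clear
  edge (23,20)–(15,23): clear
  midpoint (29/2,12) outside
  → clear
Obstacle 2 [(15,2) (18,0) (23,0) (24,7) (22,11)]:
  edge (15,2)–(18,0): clear
  edge (18,0)–(23,0): clear
  edge (23,0)–(24,7): clear
  edge (24,7)–(22,11): clear
  edge (22,11)–(15,2): clear
  midpoint (29/2,12) outside
  → clear
Obstacle 3 [(2,2) (10,2) (4,11)]:
  edge (2,2)–(10,2): clear
  edge (10,2)–(4,11): clear
  edge (4,11)–(2,2): clear
  midpoint (29/2,12) outside
  → clear
Obstacle 4 [(1,23) (2,18) (9,13) (10,15) (8,22)]:
  edge (1,23)–(2,18): clear
  edge (2,18)–(9,13): clear
  edge (9,13)–(10,15): clear
  edge (10,15)–(8,22): clear
  edge (8,22)–(1,23): clear
  midpoint (29/2,12) outside
  → clear

FREE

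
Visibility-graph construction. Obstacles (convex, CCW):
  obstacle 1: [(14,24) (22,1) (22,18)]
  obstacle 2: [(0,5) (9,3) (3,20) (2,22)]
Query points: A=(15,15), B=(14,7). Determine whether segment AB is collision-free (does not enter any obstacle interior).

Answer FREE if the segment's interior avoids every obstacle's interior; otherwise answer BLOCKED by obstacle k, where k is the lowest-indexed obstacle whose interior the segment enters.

FREE

Obstacle 1 [(14,24) (22,1) (22,18)]:
  edge (14,24)–(22,1): clear
  edge (22,1)–(22,18): clear
  edge (22,18)–(14,24): clear
  midpoint (29/2,11) outside
  → clear
Obstacle 2 [(0,5) (9,3) (3,20) (2,22)]:
  edge (0,5)–(9,3): clear
  edge (9,3)–(3,20): clear
  edge (3,20)–(2,22): clear
  edge (2,22)–(0,5): clear
  midpoint (29/2,11) outside
  → clear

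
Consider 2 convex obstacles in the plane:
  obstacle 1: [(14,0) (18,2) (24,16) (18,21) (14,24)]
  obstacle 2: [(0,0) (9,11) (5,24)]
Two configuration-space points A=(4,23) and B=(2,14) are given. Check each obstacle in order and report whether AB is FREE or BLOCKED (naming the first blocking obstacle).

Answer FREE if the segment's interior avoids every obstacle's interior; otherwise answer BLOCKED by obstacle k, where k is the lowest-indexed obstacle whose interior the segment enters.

FREE

Obstacle 1 [(14,0) (18,2) (24,16) (18,21) (14,24)]:
  edge (14,0)–(18,2): clear
  edge (18,2)–(24,16): clear
  edge (24,16)–(18,21): clear
  edge (18,21)–(14,24): clear
  edge (14,24)–(14,0): clear
  midpoint (3,37/2) outside
  → clear
Obstacle 2 [(0,0) (9,11) (5,24)]:
  edge (0,0)–(9,11): clear
  edge (9,11)–(5,24): clear
  edge (5,24)–(0,0): clear
  midpoint (3,37/2) outside
  → clear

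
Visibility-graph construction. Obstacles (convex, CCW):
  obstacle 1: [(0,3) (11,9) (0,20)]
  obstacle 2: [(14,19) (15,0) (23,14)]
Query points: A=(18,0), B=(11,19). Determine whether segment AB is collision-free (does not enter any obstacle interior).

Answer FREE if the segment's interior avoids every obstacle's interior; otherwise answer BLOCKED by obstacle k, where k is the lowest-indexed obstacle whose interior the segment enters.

BLOCKED by obstacle 2

Obstacle 1 [(0,3) (11,9) (0,20)]:
  edge (0,3)–(11,9): clear
  edge (11,9)–(0,20): clear
  edge (0,20)–(0,3): clear
  midpoint (29/2,19/2) outside
  → clear
Obstacle 2 [(14,19) (15,0) (23,14)]:
  edge (14,19)–(15,0): crosses AB
  edge (15,0)–(23,14): crosses AB
  edge (23,14)–(14,19): clear
  → BLOCKED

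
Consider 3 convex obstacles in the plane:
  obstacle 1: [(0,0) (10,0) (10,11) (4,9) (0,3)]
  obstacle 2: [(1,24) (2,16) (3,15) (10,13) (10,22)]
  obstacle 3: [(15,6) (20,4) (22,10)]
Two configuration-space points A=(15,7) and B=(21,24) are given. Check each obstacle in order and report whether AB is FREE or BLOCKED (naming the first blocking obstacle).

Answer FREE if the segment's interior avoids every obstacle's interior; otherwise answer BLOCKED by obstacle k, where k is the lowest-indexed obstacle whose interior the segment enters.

FREE

Obstacle 1 [(0,0) (10,0) (10,11) (4,9) (0,3)]:
  edge (0,0)–(10,0): clear
  edge (10,0)–(10,11): clear
  edge (10,11)–(4,9): clear
  edge (4,9)–(0,3): clear
  edge (0,3)–(0,0): clear
  midpoint (18,31/2) outside
  → clear
Obstacle 2 [(1,24) (2,16) (3,15) (10,13) (10,22)]:
  edge (1,24)–(2,16): clear
  edge (2,16)–(3,15): clear
  edge (3,15)–(10,13): clear
  edge (10,13)–(10,22): clear
  edge (10,22)–(1,24): clear
  midpoint (18,31/2) outside
  → clear
Obstacle 3 [(15,6) (20,4) (22,10)]:
  edge (15,6)–(20,4): clear
  edge (20,4)–(22,10): clear
  edge (22,10)–(15,6): clear
  midpoint (18,31/2) outside
  → clear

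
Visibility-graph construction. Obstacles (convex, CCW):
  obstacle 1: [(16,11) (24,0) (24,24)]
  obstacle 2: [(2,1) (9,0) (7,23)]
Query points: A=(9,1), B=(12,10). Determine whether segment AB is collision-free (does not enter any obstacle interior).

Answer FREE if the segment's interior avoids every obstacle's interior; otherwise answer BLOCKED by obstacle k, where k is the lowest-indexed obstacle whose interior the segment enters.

Obstacle 1 [(16,11) (24,0) (24,24)]:
  edge (16,11)–(24,0): clear
  edge (24,0)–(24,24): clear
  edge (24,24)–(16,11): clear
  midpoint (21/2,11/2) outside
  → clear
Obstacle 2 [(2,1) (9,0) (7,23)]:
  edge (2,1)–(9,0): clear
  edge (9,0)–(7,23): clear
  edge (7,23)–(2,1): clear
  midpoint (21/2,11/2) outside
  → clear

FREE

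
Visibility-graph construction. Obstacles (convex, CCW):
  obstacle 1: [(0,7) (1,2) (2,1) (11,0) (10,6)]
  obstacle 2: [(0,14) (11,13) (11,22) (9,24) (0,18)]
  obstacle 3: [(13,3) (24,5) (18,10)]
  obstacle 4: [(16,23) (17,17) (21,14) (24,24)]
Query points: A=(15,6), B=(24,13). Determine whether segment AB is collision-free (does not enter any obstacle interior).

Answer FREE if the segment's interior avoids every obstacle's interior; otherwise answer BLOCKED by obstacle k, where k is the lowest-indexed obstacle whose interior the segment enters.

Obstacle 1 [(0,7) (1,2) (2,1) (11,0) (10,6)]:
  edge (0,7)–(1,2): clear
  edge (1,2)–(2,1): clear
  edge (2,1)–(11,0): clear
  edge (11,0)–(10,6): clear
  edge (10,6)–(0,7): clear
  midpoint (39/2,19/2) outside
  → clear
Obstacle 2 [(0,14) (11,13) (11,22) (9,24) (0,18)]:
  edge (0,14)–(11,13): clear
  edge (11,13)–(11,22): clear
  edge (11,22)–(9,24): clear
  edge (9,24)–(0,18): clear
  edge (0,18)–(0,14): clear
  midpoint (39/2,19/2) outside
  → clear
Obstacle 3 [(13,3) (24,5) (18,10)]:
  edge (13,3)–(24,5): clear
  edge (24,5)–(18,10): crosses AB
  edge (18,10)–(13,3): crosses AB
  → BLOCKED
Obstacle 4 [(16,23) (17,17) (21,14) (24,24)]:
  edge (16,23)–(17,17): clear
  edge (17,17)–(21,14): clear
  edge (21,14)–(24,24): clear
  edge (24,24)–(16,23): clear
  midpoint (39/2,19/2) outside
  → clear

BLOCKED by obstacle 3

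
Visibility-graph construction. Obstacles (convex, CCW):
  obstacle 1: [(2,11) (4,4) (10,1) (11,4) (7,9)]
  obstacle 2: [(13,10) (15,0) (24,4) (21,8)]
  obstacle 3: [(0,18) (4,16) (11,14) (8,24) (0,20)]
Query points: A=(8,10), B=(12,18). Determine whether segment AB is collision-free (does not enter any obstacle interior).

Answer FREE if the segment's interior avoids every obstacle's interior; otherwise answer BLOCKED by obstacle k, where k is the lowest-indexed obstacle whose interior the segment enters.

Obstacle 1 [(2,11) (4,4) (10,1) (11,4) (7,9)]:
  edge (2,11)–(4,4): clear
  edge (4,4)–(10,1): clear
  edge (10,1)–(11,4): clear
  edge (11,4)–(7,9): clear
  edge (7,9)–(2,11): clear
  midpoint (10,14) outside
  → clear
Obstacle 2 [(13,10) (15,0) (24,4) (21,8)]:
  edge (13,10)–(15,0): clear
  edge (15,0)–(24,4): clear
  edge (24,4)–(21,8): clear
  edge (21,8)–(13,10): clear
  midpoint (10,14) outside
  → clear
Obstacle 3 [(0,18) (4,16) (11,14) (8,24) (0,20)]:
  edge (0,18)–(4,16): clear
  edge (4,16)–(11,14): crosses AB
  edge (11,14)–(8,24): crosses AB
  edge (8,24)–(0,20): clear
  edge (0,20)–(0,18): clear
  → BLOCKED

BLOCKED by obstacle 3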